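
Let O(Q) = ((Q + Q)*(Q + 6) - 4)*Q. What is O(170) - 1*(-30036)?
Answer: 10202156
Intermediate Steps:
O(Q) = Q*(-4 + 2*Q*(6 + Q)) (O(Q) = ((2*Q)*(6 + Q) - 4)*Q = (2*Q*(6 + Q) - 4)*Q = (-4 + 2*Q*(6 + Q))*Q = Q*(-4 + 2*Q*(6 + Q)))
O(170) - 1*(-30036) = 2*170*(-2 + 170**2 + 6*170) - 1*(-30036) = 2*170*(-2 + 28900 + 1020) + 30036 = 2*170*29918 + 30036 = 10172120 + 30036 = 10202156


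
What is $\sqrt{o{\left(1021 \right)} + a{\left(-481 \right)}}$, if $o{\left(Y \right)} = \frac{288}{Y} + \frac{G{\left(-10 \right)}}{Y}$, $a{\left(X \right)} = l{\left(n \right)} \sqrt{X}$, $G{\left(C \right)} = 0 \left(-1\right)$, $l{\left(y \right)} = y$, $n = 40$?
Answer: $\frac{2 \sqrt{73512 + 10424410 i \sqrt{481}}}{1021} \approx 20.947 + 20.94 i$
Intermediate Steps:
$G{\left(C \right)} = 0$
$a{\left(X \right)} = 40 \sqrt{X}$
$o{\left(Y \right)} = \frac{288}{Y}$ ($o{\left(Y \right)} = \frac{288}{Y} + \frac{0}{Y} = \frac{288}{Y} + 0 = \frac{288}{Y}$)
$\sqrt{o{\left(1021 \right)} + a{\left(-481 \right)}} = \sqrt{\frac{288}{1021} + 40 \sqrt{-481}} = \sqrt{288 \cdot \frac{1}{1021} + 40 i \sqrt{481}} = \sqrt{\frac{288}{1021} + 40 i \sqrt{481}}$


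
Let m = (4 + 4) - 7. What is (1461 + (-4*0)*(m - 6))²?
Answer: 2134521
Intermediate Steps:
m = 1 (m = 8 - 7 = 1)
(1461 + (-4*0)*(m - 6))² = (1461 + (-4*0)*(1 - 6))² = (1461 + 0*(-5))² = (1461 + 0)² = 1461² = 2134521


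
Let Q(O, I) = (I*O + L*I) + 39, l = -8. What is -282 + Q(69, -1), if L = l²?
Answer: -376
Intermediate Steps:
L = 64 (L = (-8)² = 64)
Q(O, I) = 39 + 64*I + I*O (Q(O, I) = (I*O + 64*I) + 39 = (64*I + I*O) + 39 = 39 + 64*I + I*O)
-282 + Q(69, -1) = -282 + (39 + 64*(-1) - 1*69) = -282 + (39 - 64 - 69) = -282 - 94 = -376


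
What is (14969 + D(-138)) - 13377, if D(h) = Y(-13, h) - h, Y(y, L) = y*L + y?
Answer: 3511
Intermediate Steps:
Y(y, L) = y + L*y (Y(y, L) = L*y + y = y + L*y)
D(h) = -13 - 14*h (D(h) = -13*(1 + h) - h = (-13 - 13*h) - h = -13 - 14*h)
(14969 + D(-138)) - 13377 = (14969 + (-13 - 14*(-138))) - 13377 = (14969 + (-13 + 1932)) - 13377 = (14969 + 1919) - 13377 = 16888 - 13377 = 3511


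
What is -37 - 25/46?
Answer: -1727/46 ≈ -37.543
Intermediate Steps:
-37 - 25/46 = -1727/46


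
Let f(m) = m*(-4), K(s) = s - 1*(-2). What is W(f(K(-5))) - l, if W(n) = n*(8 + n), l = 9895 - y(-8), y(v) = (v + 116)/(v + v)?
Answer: -38647/4 ≈ -9661.8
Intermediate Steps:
K(s) = 2 + s (K(s) = s + 2 = 2 + s)
y(v) = (116 + v)/(2*v) (y(v) = (116 + v)/((2*v)) = (116 + v)*(1/(2*v)) = (116 + v)/(2*v))
l = 39607/4 (l = 9895 - (116 - 8)/(2*(-8)) = 9895 - (-1)*108/(2*8) = 9895 - 1*(-27/4) = 9895 + 27/4 = 39607/4 ≈ 9901.8)
f(m) = -4*m
W(f(K(-5))) - l = (-4*(2 - 5))*(8 - 4*(2 - 5)) - 1*39607/4 = (-4*(-3))*(8 - 4*(-3)) - 39607/4 = 12*(8 + 12) - 39607/4 = 12*20 - 39607/4 = 240 - 39607/4 = -38647/4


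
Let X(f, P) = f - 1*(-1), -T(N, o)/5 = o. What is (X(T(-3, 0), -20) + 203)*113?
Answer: 23052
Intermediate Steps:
T(N, o) = -5*o
X(f, P) = 1 + f (X(f, P) = f + 1 = 1 + f)
(X(T(-3, 0), -20) + 203)*113 = ((1 - 5*0) + 203)*113 = ((1 + 0) + 203)*113 = (1 + 203)*113 = 204*113 = 23052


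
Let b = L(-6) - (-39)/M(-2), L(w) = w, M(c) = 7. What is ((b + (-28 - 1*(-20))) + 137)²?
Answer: 810000/49 ≈ 16531.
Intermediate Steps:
b = -3/7 (b = -6 - (-39)/7 = -6 - 1*(-39/7) = -6 + 39/7 = -3/7 ≈ -0.42857)
((b + (-28 - 1*(-20))) + 137)² = ((-3/7 + (-28 - 1*(-20))) + 137)² = ((-3/7 + (-28 + 20)) + 137)² = ((-3/7 - 8) + 137)² = (-59/7 + 137)² = (900/7)² = 810000/49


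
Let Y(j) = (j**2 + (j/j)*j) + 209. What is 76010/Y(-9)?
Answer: 76010/281 ≈ 270.50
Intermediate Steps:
Y(j) = 209 + j + j**2 (Y(j) = (j**2 + 1*j) + 209 = (j**2 + j) + 209 = (j + j**2) + 209 = 209 + j + j**2)
76010/Y(-9) = 76010/(209 - 9 + (-9)**2) = 76010/(209 - 9 + 81) = 76010/281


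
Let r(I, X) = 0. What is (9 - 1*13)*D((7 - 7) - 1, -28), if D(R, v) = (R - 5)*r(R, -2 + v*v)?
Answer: 0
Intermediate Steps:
D(R, v) = 0 (D(R, v) = (R - 5)*0 = (-5 + R)*0 = 0)
(9 - 1*13)*D((7 - 7) - 1, -28) = (9 - 1*13)*0 = (9 - 13)*0 = -4*0 = 0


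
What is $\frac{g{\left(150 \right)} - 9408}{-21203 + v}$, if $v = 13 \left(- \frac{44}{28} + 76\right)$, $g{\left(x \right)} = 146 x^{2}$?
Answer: $- \frac{955381}{5902} \approx -161.87$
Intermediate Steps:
$v = \frac{6773}{7}$ ($v = 13 \left(\left(-44\right) \frac{1}{28} + 76\right) = 13 \left(- \frac{11}{7} + 76\right) = 13 \cdot \frac{521}{7} = \frac{6773}{7} \approx 967.57$)
$\frac{g{\left(150 \right)} - 9408}{-21203 + v} = \frac{146 \cdot 150^{2} - 9408}{-21203 + \frac{6773}{7}} = \frac{146 \cdot 22500 - 9408}{- \frac{141648}{7}} = \left(3285000 - 9408\right) \left(- \frac{7}{141648}\right) = 3275592 \left(- \frac{7}{141648}\right) = - \frac{955381}{5902}$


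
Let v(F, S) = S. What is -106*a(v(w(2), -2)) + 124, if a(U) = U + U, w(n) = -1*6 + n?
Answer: 548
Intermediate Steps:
w(n) = -6 + n
a(U) = 2*U
-106*a(v(w(2), -2)) + 124 = -212*(-2) + 124 = -106*(-4) + 124 = 424 + 124 = 548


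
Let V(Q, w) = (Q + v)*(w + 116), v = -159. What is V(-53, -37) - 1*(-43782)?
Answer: 27034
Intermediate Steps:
V(Q, w) = (-159 + Q)*(116 + w) (V(Q, w) = (Q - 159)*(w + 116) = (-159 + Q)*(116 + w))
V(-53, -37) - 1*(-43782) = (-18444 - 159*(-37) + 116*(-53) - 53*(-37)) - 1*(-43782) = (-18444 + 5883 - 6148 + 1961) + 43782 = -16748 + 43782 = 27034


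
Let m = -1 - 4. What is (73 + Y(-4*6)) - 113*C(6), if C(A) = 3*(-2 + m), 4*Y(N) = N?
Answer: 2440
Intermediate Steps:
Y(N) = N/4
m = -5
C(A) = -21 (C(A) = 3*(-2 - 5) = 3*(-7) = -21)
(73 + Y(-4*6)) - 113*C(6) = (73 + (-4*6)/4) - 113*(-21) = (73 + (¼)*(-24)) + 2373 = (73 - 6) + 2373 = 67 + 2373 = 2440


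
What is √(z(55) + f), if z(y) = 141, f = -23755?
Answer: I*√23614 ≈ 153.67*I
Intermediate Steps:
√(z(55) + f) = √(141 - 23755) = √(-23614) = I*√23614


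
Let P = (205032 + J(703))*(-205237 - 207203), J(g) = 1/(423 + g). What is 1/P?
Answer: -563/47609193325260 ≈ -1.1825e-11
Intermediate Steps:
P = -47609193325260/563 (P = (205032 + 1/(423 + 703))*(-205237 - 207203) = (205032 + 1/1126)*(-412440) = (230866033/1126)*(-412440) = -47609193325260/563 ≈ -8.4563e+10)
1/P = 1/(-47609193325260/563) = -563/47609193325260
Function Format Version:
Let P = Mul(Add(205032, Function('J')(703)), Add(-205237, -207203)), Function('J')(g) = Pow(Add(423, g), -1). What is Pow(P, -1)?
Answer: Rational(-563, 47609193325260) ≈ -1.1825e-11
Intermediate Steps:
P = Rational(-47609193325260, 563) (P = Mul(Add(205032, Pow(Add(423, 703), -1)), Add(-205237, -207203)) = Mul(Add(205032, Pow(1126, -1)), -412440) = Mul(Add(205032, Rational(1, 1126)), -412440) = Mul(Rational(230866033, 1126), -412440) = Rational(-47609193325260, 563) ≈ -8.4563e+10)
Pow(P, -1) = Pow(Rational(-47609193325260, 563), -1) = Rational(-563, 47609193325260)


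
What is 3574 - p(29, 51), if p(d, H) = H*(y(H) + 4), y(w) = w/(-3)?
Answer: 4237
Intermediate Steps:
y(w) = -w/3 (y(w) = w*(-⅓) = -w/3)
p(d, H) = H*(4 - H/3) (p(d, H) = H*(-H/3 + 4) = H*(4 - H/3))
3574 - p(29, 51) = 3574 - 51*(12 - 1*51)/3 = 3574 - 51*(12 - 51)/3 = 3574 - 51*(-39)/3 = 3574 - 1*(-663) = 3574 + 663 = 4237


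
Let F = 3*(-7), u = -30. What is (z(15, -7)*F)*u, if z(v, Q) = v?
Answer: 9450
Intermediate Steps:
F = -21
(z(15, -7)*F)*u = (15*(-21))*(-30) = -315*(-30) = 9450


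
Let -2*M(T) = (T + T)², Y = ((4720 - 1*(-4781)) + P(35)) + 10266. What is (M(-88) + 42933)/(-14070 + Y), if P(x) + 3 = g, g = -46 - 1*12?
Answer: 27445/5636 ≈ 4.8696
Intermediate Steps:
g = -58 (g = -46 - 12 = -58)
P(x) = -61 (P(x) = -3 - 58 = -61)
Y = 19706 (Y = ((4720 - 1*(-4781)) - 61) + 10266 = ((4720 + 4781) - 61) + 10266 = (9501 - 61) + 10266 = 9440 + 10266 = 19706)
M(T) = -2*T² (M(T) = -(T + T)²/2 = -4*T²/2 = -2*T²)
(M(-88) + 42933)/(-14070 + Y) = (-2*(-88)² + 42933)/(-14070 + 19706) = (-2*7744 + 42933)/5636 = (-15488 + 42933)*(1/5636) = 27445*(1/5636) = 27445/5636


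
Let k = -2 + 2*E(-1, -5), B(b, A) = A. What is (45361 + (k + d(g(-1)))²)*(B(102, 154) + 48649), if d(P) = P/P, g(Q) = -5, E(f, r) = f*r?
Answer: 2217705926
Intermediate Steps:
k = 8 (k = -2 + 2*(-1*(-5)) = -2 + 2*5 = -2 + 10 = 8)
d(P) = 1
(45361 + (k + d(g(-1)))²)*(B(102, 154) + 48649) = (45361 + (8 + 1)²)*(154 + 48649) = (45361 + 9²)*48803 = (45361 + 81)*48803 = 45442*48803 = 2217705926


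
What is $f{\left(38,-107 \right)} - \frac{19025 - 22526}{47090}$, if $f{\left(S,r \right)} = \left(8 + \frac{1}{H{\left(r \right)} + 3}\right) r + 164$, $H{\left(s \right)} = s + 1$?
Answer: $- \frac{3350987607}{4850270} \approx -690.89$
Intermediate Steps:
$H{\left(s \right)} = 1 + s$
$f{\left(S,r \right)} = 164 + r \left(8 + \frac{1}{4 + r}\right)$ ($f{\left(S,r \right)} = \left(8 + \frac{1}{\left(1 + r\right) + 3}\right) r + 164 = \left(8 + \frac{1}{4 + r}\right) r + 164 = r \left(8 + \frac{1}{4 + r}\right) + 164 = 164 + r \left(8 + \frac{1}{4 + r}\right)$)
$f{\left(38,-107 \right)} - \frac{19025 - 22526}{47090} = \frac{656 + 8 \left(-107\right)^{2} + 197 \left(-107\right)}{4 - 107} - \frac{19025 - 22526}{47090} = \frac{656 + 8 \cdot 11449 - 21079}{-103} - \left(19025 - 22526\right) \frac{1}{47090} = - \frac{656 + 91592 - 21079}{103} - \left(-3501\right) \frac{1}{47090} = \left(- \frac{1}{103}\right) 71169 - - \frac{3501}{47090} = - \frac{71169}{103} + \frac{3501}{47090} = - \frac{3350987607}{4850270}$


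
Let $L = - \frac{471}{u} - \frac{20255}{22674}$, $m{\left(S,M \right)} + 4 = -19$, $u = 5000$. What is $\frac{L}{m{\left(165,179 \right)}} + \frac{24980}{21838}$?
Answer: $\frac{16895115291613}{14235700845000} \approx 1.1868$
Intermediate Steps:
$m{\left(S,M \right)} = -23$ ($m{\left(S,M \right)} = -4 - 19 = -23$)
$L = - \frac{55977227}{56685000}$ ($L = - \frac{471}{5000} - \frac{20255}{22674} = - \frac{55977227}{56685000} \approx -0.98751$)
$\frac{L}{m{\left(165,179 \right)}} + \frac{24980}{21838} = - \frac{55977227}{56685000 \left(-23\right)} + \frac{24980}{21838} = \left(- \frac{55977227}{56685000}\right) \left(- \frac{1}{23}\right) + 24980 \cdot \frac{1}{21838} = \frac{55977227}{1303755000} + \frac{12490}{10919} = \frac{16895115291613}{14235700845000}$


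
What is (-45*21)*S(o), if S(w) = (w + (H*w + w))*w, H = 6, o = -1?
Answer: -7560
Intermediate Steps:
S(w) = 8*w² (S(w) = (w + (6*w + w))*w = (w + 7*w)*w = (8*w)*w = 8*w²)
(-45*21)*S(o) = (-45*21)*(8*(-1)²) = -7560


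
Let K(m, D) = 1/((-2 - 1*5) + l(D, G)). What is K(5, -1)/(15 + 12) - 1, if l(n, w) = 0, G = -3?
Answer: -190/189 ≈ -1.0053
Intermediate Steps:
K(m, D) = -1/7 (K(m, D) = 1/((-2 - 1*5) + 0) = 1/((-2 - 5) + 0) = 1/(-7 + 0) = 1/(-7) = -1/7)
K(5, -1)/(15 + 12) - 1 = -1/(7*(15 + 12)) - 1 = -1/7/27 - 1 = -1/7*1/27 - 1 = -1/189 - 1 = -190/189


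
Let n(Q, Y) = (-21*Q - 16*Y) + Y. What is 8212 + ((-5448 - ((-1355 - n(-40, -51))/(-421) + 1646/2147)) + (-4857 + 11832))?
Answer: 8795907407/903887 ≈ 9731.2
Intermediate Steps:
n(Q, Y) = -21*Q - 15*Y
8212 + ((-5448 - ((-1355 - n(-40, -51))/(-421) + 1646/2147)) + (-4857 + 11832)) = 8212 + ((-5448 - ((-1355 - (-21*(-40) - 15*(-51)))/(-421) + 1646/2147)) + (-4857 + 11832)) = 8212 + ((-5448 - ((-1355 - (840 + 765))*(-1/421) + 1646*(1/2147))) + 6975) = 8212 + ((-5448 - ((-1355 - 1*1605)*(-1/421) + 1646/2147)) + 6975) = 8212 + ((-5448 - ((-1355 - 1605)*(-1/421) + 1646/2147)) + 6975) = 8212 + ((-5448 - (-2960*(-1/421) + 1646/2147)) + 6975) = 8212 + ((-5448 - (2960/421 + 1646/2147)) + 6975) = 8212 + ((-5448 - 1*7048086/903887) + 6975) = 8212 + ((-5448 - 7048086/903887) + 6975) = 8212 + (-4931424462/903887 + 6975) = 8212 + 1373187363/903887 = 8795907407/903887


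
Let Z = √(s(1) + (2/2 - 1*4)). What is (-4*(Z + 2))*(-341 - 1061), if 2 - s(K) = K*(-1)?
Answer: 11216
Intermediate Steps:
s(K) = 2 + K (s(K) = 2 - K*(-1) = 2 - (-1)*K = 2 + K)
Z = 0 (Z = √((2 + 1) + (2/2 - 1*4)) = √(3 + (2*(½) - 4)) = √(3 + (1 - 4)) = √(3 - 3) = √0 = 0)
(-4*(Z + 2))*(-341 - 1061) = (-4*(0 + 2))*(-341 - 1061) = -4*2*(-1402) = -8*(-1402) = 11216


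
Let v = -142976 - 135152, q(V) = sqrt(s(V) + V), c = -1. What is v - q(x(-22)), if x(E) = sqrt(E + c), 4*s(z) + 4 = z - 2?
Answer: -278128 - sqrt(-6 + 5*I*sqrt(23))/2 ≈ -2.7813e+5 - 1.9595*I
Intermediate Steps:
s(z) = -3/2 + z/4 (s(z) = -1 + (z - 2)/4 = -1 + (-2 + z)/4 = -1 + (-1/2 + z/4) = -3/2 + z/4)
x(E) = sqrt(-1 + E) (x(E) = sqrt(E - 1) = sqrt(-1 + E))
q(V) = sqrt(-3/2 + 5*V/4) (q(V) = sqrt((-3/2 + V/4) + V) = sqrt(-3/2 + 5*V/4))
v = -278128
v - q(x(-22)) = -278128 - sqrt(-6 + 5*sqrt(-1 - 22))/2 = -278128 - sqrt(-6 + 5*sqrt(-23))/2 = -278128 - sqrt(-6 + 5*(I*sqrt(23)))/2 = -278128 - sqrt(-6 + 5*I*sqrt(23))/2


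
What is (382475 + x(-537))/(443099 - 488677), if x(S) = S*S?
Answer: -335422/22789 ≈ -14.719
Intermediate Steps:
x(S) = S²
(382475 + x(-537))/(443099 - 488677) = (382475 + (-537)²)/(443099 - 488677) = (382475 + 288369)/(-45578) = 670844*(-1/45578) = -335422/22789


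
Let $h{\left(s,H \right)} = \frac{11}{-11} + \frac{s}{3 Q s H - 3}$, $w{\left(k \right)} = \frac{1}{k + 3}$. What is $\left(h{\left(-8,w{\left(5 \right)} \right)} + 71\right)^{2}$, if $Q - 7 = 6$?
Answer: $\frac{2172676}{441} \approx 4926.7$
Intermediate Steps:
$Q = 13$ ($Q = 7 + 6 = 13$)
$w{\left(k \right)} = \frac{1}{3 + k}$
$h{\left(s,H \right)} = -1 + \frac{s}{-3 + 39 H s}$ ($h{\left(s,H \right)} = \frac{11}{-11} + \frac{s}{3 \cdot 13 s H - 3} = 11 \left(- \frac{1}{11}\right) + \frac{s}{39 s H - 3} = -1 + \frac{s}{39 H s - 3} = -1 + \frac{s}{-3 + 39 H s}$)
$\left(h{\left(-8,w{\left(5 \right)} \right)} + 71\right)^{2} = \left(\frac{3 - 8 - 39 \frac{1}{3 + 5} \left(-8\right)}{3 \left(-1 + 13 \frac{1}{3 + 5} \left(-8\right)\right)} + 71\right)^{2} = \left(\frac{3 - 8 - 39 \cdot \frac{1}{8} \left(-8\right)}{3 \left(-1 + 13 \cdot \frac{1}{8} \left(-8\right)\right)} + 71\right)^{2} = \left(\frac{3 - 8 - \frac{39}{8} \left(-8\right)}{3 \left(-1 + 13 \cdot \frac{1}{8} \left(-8\right)\right)} + 71\right)^{2} = \left(\frac{3 - 8 + 39}{3 \left(-1 - 13\right)} + 71\right)^{2} = \left(\frac{1}{3} \frac{1}{-14} \cdot 34 + 71\right)^{2} = \left(\frac{1}{3} \left(- \frac{1}{14}\right) 34 + 71\right)^{2} = \left(- \frac{17}{21} + 71\right)^{2} = \left(\frac{1474}{21}\right)^{2} = \frac{2172676}{441}$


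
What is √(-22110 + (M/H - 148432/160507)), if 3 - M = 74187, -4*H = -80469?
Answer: I*√409903838491368887054430/4305279261 ≈ 148.71*I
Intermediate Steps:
H = 80469/4 (H = -¼*(-80469) = 80469/4 ≈ 20117.)
M = -74184 (M = 3 - 1*74187 = 3 - 74187 = -74184)
√(-22110 + (M/H - 148432/160507)) = √(-22110 + (-74184/80469/4 - 148432/160507)) = √(-22110 + (-74184*4/80469 - 148432*1/160507)) = √(-22110 + (-98912/26823 - 148432/160507)) = √(-22110 - 19857459920/4305279261) = √(-95209581920630/4305279261) = I*√409903838491368887054430/4305279261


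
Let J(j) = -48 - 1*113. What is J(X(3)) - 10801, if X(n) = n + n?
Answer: -10962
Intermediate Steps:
X(n) = 2*n
J(j) = -161 (J(j) = -48 - 113 = -161)
J(X(3)) - 10801 = -161 - 10801 = -10962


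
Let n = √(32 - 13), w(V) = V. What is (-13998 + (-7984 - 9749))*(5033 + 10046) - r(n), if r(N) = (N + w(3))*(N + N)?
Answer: -478471787 - 6*√19 ≈ -4.7847e+8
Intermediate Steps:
n = √19 ≈ 4.3589
r(N) = 2*N*(3 + N) (r(N) = (N + 3)*(N + N) = (3 + N)*(2*N) = 2*N*(3 + N))
(-13998 + (-7984 - 9749))*(5033 + 10046) - r(n) = (-13998 + (-7984 - 9749))*(5033 + 10046) - 2*√19*(3 + √19) = (-13998 - 17733)*15079 - 2*√19*(3 + √19) = -31731*15079 - 2*√19*(3 + √19) = -478471749 - 2*√19*(3 + √19)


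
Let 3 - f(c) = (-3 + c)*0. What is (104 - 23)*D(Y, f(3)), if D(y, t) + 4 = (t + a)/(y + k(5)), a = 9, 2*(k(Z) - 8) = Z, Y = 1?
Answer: -5508/23 ≈ -239.48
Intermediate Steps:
k(Z) = 8 + Z/2
f(c) = 3 (f(c) = 3 - (-3 + c)*0 = 3 - 1*0 = 3 + 0 = 3)
D(y, t) = -4 + (9 + t)/(21/2 + y) (D(y, t) = -4 + (t + 9)/(y + (8 + (½)*5)) = -4 + (9 + t)/(y + (8 + 5/2)) = -4 + (9 + t)/(y + 21/2) = -4 + (9 + t)/(21/2 + y))
(104 - 23)*D(Y, f(3)) = (104 - 23)*(2*(-33 + 3 - 4*1)/(21 + 2*1)) = 81*(2*(-33 + 3 - 4)/(21 + 2)) = 81*(2*(-34)/23) = 81*(2*(1/23)*(-34)) = 81*(-68/23) = -5508/23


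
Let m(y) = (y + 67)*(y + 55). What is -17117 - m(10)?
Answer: -22122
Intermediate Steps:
m(y) = (55 + y)*(67 + y) (m(y) = (67 + y)*(55 + y) = (55 + y)*(67 + y))
-17117 - m(10) = -17117 - (3685 + 10² + 122*10) = -17117 - (3685 + 100 + 1220) = -17117 - 1*5005 = -17117 - 5005 = -22122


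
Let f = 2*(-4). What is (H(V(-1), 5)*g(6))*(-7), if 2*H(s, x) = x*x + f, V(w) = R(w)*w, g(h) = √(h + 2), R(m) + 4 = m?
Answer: -119*√2 ≈ -168.29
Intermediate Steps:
R(m) = -4 + m
f = -8
g(h) = √(2 + h)
V(w) = w*(-4 + w) (V(w) = (-4 + w)*w = w*(-4 + w))
H(s, x) = -4 + x²/2 (H(s, x) = (x*x - 8)/2 = (x² - 8)/2 = (-8 + x²)/2 = -4 + x²/2)
(H(V(-1), 5)*g(6))*(-7) = ((-4 + (½)*5²)*√(2 + 6))*(-7) = ((-4 + (½)*25)*√8)*(-7) = ((-4 + 25/2)*(2*√2))*(-7) = (17*(2*√2)/2)*(-7) = (17*√2)*(-7) = -119*√2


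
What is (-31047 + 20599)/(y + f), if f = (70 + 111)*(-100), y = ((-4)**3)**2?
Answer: 2612/3501 ≈ 0.74607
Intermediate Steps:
y = 4096 (y = (-64)**2 = 4096)
f = -18100 (f = 181*(-100) = -18100)
(-31047 + 20599)/(y + f) = (-31047 + 20599)/(4096 - 18100) = -10448/(-14004) = -10448*(-1/14004) = 2612/3501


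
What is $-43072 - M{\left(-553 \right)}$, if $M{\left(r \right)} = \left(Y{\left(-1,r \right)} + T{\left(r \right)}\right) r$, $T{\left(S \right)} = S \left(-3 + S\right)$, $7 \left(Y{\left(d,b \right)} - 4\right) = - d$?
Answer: $169989023$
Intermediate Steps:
$Y{\left(d,b \right)} = 4 - \frac{d}{7}$ ($Y{\left(d,b \right)} = 4 + \frac{\left(-1\right) d}{7} = 4 - \frac{d}{7}$)
$M{\left(r \right)} = r \left(\frac{29}{7} + r \left(-3 + r\right)\right)$ ($M{\left(r \right)} = \left(\left(4 - - \frac{1}{7}\right) + r \left(-3 + r\right)\right) r = \left(\left(4 + \frac{1}{7}\right) + r \left(-3 + r\right)\right) r = \left(\frac{29}{7} + r \left(-3 + r\right)\right) r = r \left(\frac{29}{7} + r \left(-3 + r\right)\right)$)
$-43072 - M{\left(-553 \right)} = -43072 - \frac{1}{7} \left(-553\right) \left(29 + 7 \left(-553\right) \left(-3 - 553\right)\right) = -43072 - \frac{1}{7} \left(-553\right) \left(29 + 7 \left(-553\right) \left(-556\right)\right) = -43072 - \frac{1}{7} \left(-553\right) \left(29 + 2152276\right) = -43072 - \frac{1}{7} \left(-553\right) 2152305 = -43072 - -170032095 = -43072 + 170032095 = 169989023$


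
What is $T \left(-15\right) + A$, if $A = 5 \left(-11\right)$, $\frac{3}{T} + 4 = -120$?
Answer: $- \frac{6775}{124} \approx -54.637$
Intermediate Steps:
$T = - \frac{3}{124}$ ($T = \frac{3}{-4 - 120} = \frac{3}{-124} = 3 \left(- \frac{1}{124}\right) = - \frac{3}{124} \approx -0.024194$)
$A = -55$
$T \left(-15\right) + A = \left(- \frac{3}{124}\right) \left(-15\right) - 55 = \frac{45}{124} - 55 = - \frac{6775}{124}$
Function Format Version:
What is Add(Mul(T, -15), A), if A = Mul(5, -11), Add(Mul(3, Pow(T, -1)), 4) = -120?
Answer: Rational(-6775, 124) ≈ -54.637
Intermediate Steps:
T = Rational(-3, 124) (T = Mul(3, Pow(Add(-4, -120), -1)) = Mul(3, Pow(-124, -1)) = Mul(3, Rational(-1, 124)) = Rational(-3, 124) ≈ -0.024194)
A = -55
Add(Mul(T, -15), A) = Add(Mul(Rational(-3, 124), -15), -55) = Add(Rational(45, 124), -55) = Rational(-6775, 124)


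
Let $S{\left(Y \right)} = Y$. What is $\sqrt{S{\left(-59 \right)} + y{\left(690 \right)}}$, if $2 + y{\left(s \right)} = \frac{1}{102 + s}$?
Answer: $\frac{i \sqrt{1062842}}{132} \approx 7.8102 i$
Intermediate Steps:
$y{\left(s \right)} = -2 + \frac{1}{102 + s}$
$\sqrt{S{\left(-59 \right)} + y{\left(690 \right)}} = \sqrt{-59 + \frac{-203 - 1380}{102 + 690}} = \sqrt{-59 + \frac{-203 - 1380}{792}} = \sqrt{-59 + \frac{1}{792} \left(-1583\right)} = \sqrt{-59 - \frac{1583}{792}} = \sqrt{- \frac{48311}{792}} = \frac{i \sqrt{1062842}}{132}$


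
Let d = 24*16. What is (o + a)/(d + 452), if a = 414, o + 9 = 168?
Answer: 573/836 ≈ 0.68541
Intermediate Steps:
d = 384
o = 159 (o = -9 + 168 = 159)
(o + a)/(d + 452) = (159 + 414)/(384 + 452) = 573/836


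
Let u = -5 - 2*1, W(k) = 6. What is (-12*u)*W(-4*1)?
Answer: 504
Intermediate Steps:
u = -7 (u = -5 - 2 = -7)
(-12*u)*W(-4*1) = -12*(-7)*6 = 84*6 = 504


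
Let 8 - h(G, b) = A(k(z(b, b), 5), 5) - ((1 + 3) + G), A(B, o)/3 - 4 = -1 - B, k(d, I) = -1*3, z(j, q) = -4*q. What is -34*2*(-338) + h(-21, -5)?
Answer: 22957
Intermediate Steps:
k(d, I) = -3
A(B, o) = 9 - 3*B (A(B, o) = 12 + 3*(-1 - B) = 12 + (-3 - 3*B) = 9 - 3*B)
h(G, b) = -6 + G (h(G, b) = 8 - ((9 - 3*(-3)) - ((1 + 3) + G)) = 8 - ((9 + 9) - (4 + G)) = 8 - (18 + (-4 - G)) = 8 - (14 - G) = 8 + (-14 + G) = -6 + G)
-34*2*(-338) + h(-21, -5) = -34*2*(-338) + (-6 - 21) = -68*(-338) - 27 = 22984 - 27 = 22957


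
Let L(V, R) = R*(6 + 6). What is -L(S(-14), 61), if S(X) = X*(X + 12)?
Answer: -732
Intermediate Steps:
S(X) = X*(12 + X)
L(V, R) = 12*R (L(V, R) = R*12 = 12*R)
-L(S(-14), 61) = -12*61 = -1*732 = -732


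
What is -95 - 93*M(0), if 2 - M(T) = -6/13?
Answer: -4211/13 ≈ -323.92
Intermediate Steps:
M(T) = 32/13 (M(T) = 2 - (-6)/13 = 2 - 1*(-6/13) = 2 + 6/13 = 32/13)
-95 - 93*M(0) = -95 - 93*32/13 = -95 - 2976/13 = -4211/13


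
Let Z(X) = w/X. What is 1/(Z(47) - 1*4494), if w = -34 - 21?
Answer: -47/211273 ≈ -0.00022246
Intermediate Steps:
w = -55
Z(X) = -55/X
1/(Z(47) - 1*4494) = 1/(-55/47 - 1*4494) = 1/(-55*1/47 - 4494) = 1/(-55/47 - 4494) = 1/(-211273/47) = -47/211273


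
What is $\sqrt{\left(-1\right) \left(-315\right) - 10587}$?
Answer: $4 i \sqrt{642} \approx 101.35 i$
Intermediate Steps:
$\sqrt{\left(-1\right) \left(-315\right) - 10587} = \sqrt{315 - 10587} = \sqrt{-10272} = 4 i \sqrt{642}$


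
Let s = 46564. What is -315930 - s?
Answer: -362494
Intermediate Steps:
-315930 - s = -315930 - 1*46564 = -315930 - 46564 = -362494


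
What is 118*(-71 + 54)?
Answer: -2006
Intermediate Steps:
118*(-71 + 54) = 118*(-17) = -2006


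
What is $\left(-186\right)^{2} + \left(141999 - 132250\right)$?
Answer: $44345$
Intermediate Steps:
$\left(-186\right)^{2} + \left(141999 - 132250\right) = 34596 + 9749 = 44345$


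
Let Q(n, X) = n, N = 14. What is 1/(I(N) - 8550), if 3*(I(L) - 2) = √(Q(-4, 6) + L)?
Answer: -38466/328807363 - 3*√10/657614726 ≈ -0.00011700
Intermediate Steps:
I(L) = 2 + √(-4 + L)/3
1/(I(N) - 8550) = 1/((2 + √(-4 + 14)/3) - 8550) = 1/((2 + √10/3) - 8550) = 1/(-8548 + √10/3)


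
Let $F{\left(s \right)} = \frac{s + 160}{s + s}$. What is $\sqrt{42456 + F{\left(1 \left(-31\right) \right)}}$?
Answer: $\frac{\sqrt{163192866}}{62} \approx 206.04$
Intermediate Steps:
$F{\left(s \right)} = \frac{160 + s}{2 s}$
$\sqrt{42456 + F{\left(1 \left(-31\right) \right)}} = \sqrt{42456 + \frac{160 + 1 \left(-31\right)}{2 \cdot 1 \left(-31\right)}} = \sqrt{42456 + \frac{160 - 31}{2 \left(-31\right)}} = \sqrt{42456 + \frac{1}{2} \left(- \frac{1}{31}\right) 129} = \sqrt{42456 - \frac{129}{62}} = \sqrt{\frac{2632143}{62}} = \frac{\sqrt{163192866}}{62}$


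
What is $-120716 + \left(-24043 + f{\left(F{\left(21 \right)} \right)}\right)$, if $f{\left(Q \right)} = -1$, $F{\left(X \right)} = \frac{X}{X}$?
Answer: $-144760$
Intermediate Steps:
$F{\left(X \right)} = 1$
$-120716 + \left(-24043 + f{\left(F{\left(21 \right)} \right)}\right) = -120716 - 24044 = -144760$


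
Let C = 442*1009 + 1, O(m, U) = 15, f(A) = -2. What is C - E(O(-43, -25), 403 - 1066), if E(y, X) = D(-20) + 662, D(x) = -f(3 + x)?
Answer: 445315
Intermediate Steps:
D(x) = 2 (D(x) = -1*(-2) = 2)
E(y, X) = 664 (E(y, X) = 2 + 662 = 664)
C = 445979 (C = 445978 + 1 = 445979)
C - E(O(-43, -25), 403 - 1066) = 445979 - 1*664 = 445979 - 664 = 445315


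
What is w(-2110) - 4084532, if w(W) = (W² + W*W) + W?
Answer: 4817558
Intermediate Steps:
w(W) = W + 2*W² (w(W) = (W² + W²) + W = 2*W² + W = W + 2*W²)
w(-2110) - 4084532 = -2110*(1 + 2*(-2110)) - 4084532 = -2110*(1 - 4220) - 4084532 = -2110*(-4219) - 4084532 = 8902090 - 4084532 = 4817558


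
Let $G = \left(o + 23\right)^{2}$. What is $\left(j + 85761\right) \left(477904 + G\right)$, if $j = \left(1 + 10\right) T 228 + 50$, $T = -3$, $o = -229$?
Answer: $40735857580$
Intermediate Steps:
$j = -7474$ ($j = \left(1 + 10\right) \left(-3\right) 228 + 50 = 11 \left(-3\right) 228 + 50 = \left(-33\right) 228 + 50 = -7524 + 50 = -7474$)
$G = 42436$ ($G = \left(-229 + 23\right)^{2} = \left(-206\right)^{2} = 42436$)
$\left(j + 85761\right) \left(477904 + G\right) = \left(-7474 + 85761\right) \left(477904 + 42436\right) = 78287 \cdot 520340 = 40735857580$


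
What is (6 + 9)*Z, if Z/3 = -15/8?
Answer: -675/8 ≈ -84.375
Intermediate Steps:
Z = -45/8 (Z = 3*(-15/8) = -45/8 ≈ -5.6250)
(6 + 9)*Z = (6 + 9)*(-45/8) = 15*(-45/8) = -675/8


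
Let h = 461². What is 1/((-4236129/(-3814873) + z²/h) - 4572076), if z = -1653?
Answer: -810740624833/3706756428964273042 ≈ -2.1872e-7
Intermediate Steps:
h = 212521
1/((-4236129/(-3814873) + z²/h) - 4572076) = 1/((-4236129/(-3814873) + (-1653)²/212521) - 4572076) = 1/((-4236129*(-1/3814873) + 2732409*(1/212521)) - 4572076) = 1/((4236129/3814873 + 2732409/212521) - 4572076) = 1/(11324059690266/810740624833 - 4572076) = 1/(-3706756428964273042/810740624833) = -810740624833/3706756428964273042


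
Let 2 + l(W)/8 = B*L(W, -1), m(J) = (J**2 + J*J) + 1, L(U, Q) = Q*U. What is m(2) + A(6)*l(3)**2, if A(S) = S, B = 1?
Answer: 9609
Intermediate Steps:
m(J) = 1 + 2*J**2 (m(J) = (J**2 + J**2) + 1 = 2*J**2 + 1 = 1 + 2*J**2)
l(W) = -16 - 8*W (l(W) = -16 + 8*(1*(-W)) = -16 + 8*(-W) = -16 - 8*W)
m(2) + A(6)*l(3)**2 = (1 + 2*2**2) + 6*(-16 - 8*3)**2 = (1 + 2*4) + 6*(-16 - 24)**2 = (1 + 8) + 6*(-40)**2 = 9 + 6*1600 = 9 + 9600 = 9609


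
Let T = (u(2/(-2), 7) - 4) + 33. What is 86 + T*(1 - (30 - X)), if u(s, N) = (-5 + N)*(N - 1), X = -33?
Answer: -2456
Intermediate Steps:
u(s, N) = (-1 + N)*(-5 + N) (u(s, N) = (-5 + N)*(-1 + N) = (-1 + N)*(-5 + N))
T = 41 (T = ((5 + 7**2 - 6*7) - 4) + 33 = ((5 + 49 - 42) - 4) + 33 = (12 - 4) + 33 = 8 + 33 = 41)
86 + T*(1 - (30 - X)) = 86 + 41*(1 - (30 - 1*(-33))) = 86 + 41*(1 - (30 + 33)) = 86 + 41*(1 - 1*63) = 86 + 41*(1 - 63) = 86 + 41*(-62) = 86 - 2542 = -2456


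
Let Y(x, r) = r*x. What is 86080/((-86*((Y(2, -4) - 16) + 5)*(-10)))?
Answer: -4304/817 ≈ -5.2681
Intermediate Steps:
86080/((-86*((Y(2, -4) - 16) + 5)*(-10))) = 86080/((-86*((-4*2 - 16) + 5)*(-10))) = 86080/((-86*((-8 - 16) + 5)*(-10))) = 86080/((-86*(-24 + 5)*(-10))) = 86080/((-86*(-19)*(-10))) = 86080/((1634*(-10))) = 86080/(-16340) = 86080*(-1/16340) = -4304/817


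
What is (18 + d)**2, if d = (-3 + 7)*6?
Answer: 1764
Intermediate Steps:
d = 24 (d = 4*6 = 24)
(18 + d)**2 = (18 + 24)**2 = 42**2 = 1764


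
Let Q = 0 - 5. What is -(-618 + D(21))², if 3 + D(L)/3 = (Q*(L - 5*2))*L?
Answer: -16744464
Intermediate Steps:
Q = -5
D(L) = -9 + 3*L*(50 - 5*L) (D(L) = -9 + 3*((-5*(L - 5*2))*L) = -9 + 3*((-5*(L - 10))*L) = -9 + 3*((-5*(-10 + L))*L) = -9 + 3*((50 - 5*L)*L) = -9 + 3*(L*(50 - 5*L)) = -9 + 3*L*(50 - 5*L))
-(-618 + D(21))² = -(-618 + (-9 - 15*21² + 150*21))² = -(-618 + (-9 - 15*441 + 3150))² = -(-618 + (-9 - 6615 + 3150))² = -(-618 - 3474)² = -1*(-4092)² = -1*16744464 = -16744464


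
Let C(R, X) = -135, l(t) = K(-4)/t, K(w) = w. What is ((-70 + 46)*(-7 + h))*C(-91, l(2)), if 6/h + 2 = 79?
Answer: -1726920/77 ≈ -22428.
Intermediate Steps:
h = 6/77 (h = 6/(-2 + 79) = 6/77 ≈ 0.077922)
l(t) = -4/t
((-70 + 46)*(-7 + h))*C(-91, l(2)) = ((-70 + 46)*(-7 + 6/77))*(-135) = -24*(-533/77)*(-135) = (12792/77)*(-135) = -1726920/77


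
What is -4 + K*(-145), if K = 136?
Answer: -19724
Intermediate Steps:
-4 + K*(-145) = -4 + 136*(-145) = -4 - 19720 = -19724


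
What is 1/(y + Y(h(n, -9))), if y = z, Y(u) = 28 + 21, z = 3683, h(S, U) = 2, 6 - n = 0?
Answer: 1/3732 ≈ 0.00026795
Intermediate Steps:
n = 6 (n = 6 - 1*0 = 6 + 0 = 6)
Y(u) = 49
y = 3683
1/(y + Y(h(n, -9))) = 1/(3683 + 49) = 1/3732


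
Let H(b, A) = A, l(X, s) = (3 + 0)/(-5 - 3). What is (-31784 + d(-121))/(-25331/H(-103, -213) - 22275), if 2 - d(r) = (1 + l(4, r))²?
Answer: 433257549/302031616 ≈ 1.4345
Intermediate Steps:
l(X, s) = -3/8 (l(X, s) = 3/(-8) = 3*(-⅛) = -3/8)
d(r) = 103/64 (d(r) = 2 - (1 - 3/8)² = 2 - (5/8)² = 2 - 1*25/64 = 2 - 25/64 = 103/64)
(-31784 + d(-121))/(-25331/H(-103, -213) - 22275) = (-31784 + 103/64)/(-25331/(-213) - 22275) = -2034073/(64*(-25331*(-1/213) - 22275)) = -2034073/(64*(25331/213 - 22275)) = -2034073/(64*(-4719244/213)) = -2034073/64*(-213/4719244) = 433257549/302031616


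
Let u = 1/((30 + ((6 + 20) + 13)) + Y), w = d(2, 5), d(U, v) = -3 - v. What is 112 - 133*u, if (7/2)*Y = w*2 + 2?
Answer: 7147/65 ≈ 109.95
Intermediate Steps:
w = -8 (w = -3 - 1*5 = -3 - 5 = -8)
Y = -4 (Y = 2*(-8*2 + 2)/7 = 2*(-16 + 2)/7 = (2/7)*(-14) = -4)
u = 1/65 (u = 1/((30 + ((6 + 20) + 13)) - 4) = 1/((30 + (26 + 13)) - 4) = 1/((30 + 39) - 4) = 1/(69 - 4) = 1/65 ≈ 0.015385)
112 - 133*u = 112 - 133*1/65 = 112 - 133/65 = 7147/65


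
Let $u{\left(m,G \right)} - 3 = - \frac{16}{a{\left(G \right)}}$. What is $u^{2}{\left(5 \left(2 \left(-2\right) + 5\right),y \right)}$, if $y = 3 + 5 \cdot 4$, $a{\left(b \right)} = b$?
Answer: $\frac{2809}{529} \approx 5.31$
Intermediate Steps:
$y = 23$ ($y = 3 + 20 = 23$)
$u{\left(m,G \right)} = 3 - \frac{16}{G}$
$u^{2}{\left(5 \left(2 \left(-2\right) + 5\right),y \right)} = \left(3 - \frac{16}{23}\right)^{2} = \left(\frac{53}{23}\right)^{2} = \frac{2809}{529}$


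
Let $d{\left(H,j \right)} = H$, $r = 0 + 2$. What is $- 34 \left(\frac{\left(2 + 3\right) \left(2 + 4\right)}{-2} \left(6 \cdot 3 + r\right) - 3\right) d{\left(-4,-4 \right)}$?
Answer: $-41208$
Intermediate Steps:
$r = 2$
$- 34 \left(\frac{\left(2 + 3\right) \left(2 + 4\right)}{-2} \left(6 \cdot 3 + r\right) - 3\right) d{\left(-4,-4 \right)} = - 34 \left(\frac{\left(2 + 3\right) \left(2 + 4\right)}{-2} \left(6 \cdot 3 + 2\right) - 3\right) \left(-4\right) = - 34 \left(5 \cdot 6 \left(- \frac{1}{2}\right) \left(18 + 2\right) - 3\right) \left(-4\right) = - 34 \left(30 \left(- \frac{1}{2}\right) 20 - 3\right) \left(-4\right) = - 34 \left(\left(-15\right) 20 - 3\right) \left(-4\right) = - 34 \left(-300 - 3\right) \left(-4\right) = \left(-34\right) \left(-303\right) \left(-4\right) = 10302 \left(-4\right) = -41208$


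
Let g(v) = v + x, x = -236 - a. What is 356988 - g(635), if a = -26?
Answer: 356563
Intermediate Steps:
x = -210 (x = -236 - 1*(-26) = -236 + 26 = -210)
g(v) = -210 + v (g(v) = v - 210 = -210 + v)
356988 - g(635) = 356988 - (-210 + 635) = 356988 - 1*425 = 356988 - 425 = 356563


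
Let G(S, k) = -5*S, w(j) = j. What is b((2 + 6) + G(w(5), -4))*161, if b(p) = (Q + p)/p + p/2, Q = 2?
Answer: -41699/34 ≈ -1226.4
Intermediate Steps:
b(p) = p/2 + (2 + p)/p (b(p) = (2 + p)/p + p/2 = p/2 + (2 + p)/p)
b((2 + 6) + G(w(5), -4))*161 = (1 + ((2 + 6) - 5*5)/2 + 2/((2 + 6) - 5*5))*161 = (1 + (8 - 25)/2 + 2/(8 - 25))*161 = (1 + (½)*(-17) + 2/(-17))*161 = (1 - 17/2 + 2*(-1/17))*161 = (1 - 17/2 - 2/17)*161 = -259/34*161 = -41699/34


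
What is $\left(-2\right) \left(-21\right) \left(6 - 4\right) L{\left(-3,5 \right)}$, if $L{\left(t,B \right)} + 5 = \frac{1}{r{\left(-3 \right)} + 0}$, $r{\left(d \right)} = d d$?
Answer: $- \frac{1232}{3} \approx -410.67$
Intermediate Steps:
$r{\left(d \right)} = d^{2}$
$L{\left(t,B \right)} = - \frac{44}{9}$ ($L{\left(t,B \right)} = -5 + \frac{1}{\left(-3\right)^{2} + 0} = -5 + \frac{1}{9 + 0} = -5 + \frac{1}{9} = - \frac{44}{9}$)
$\left(-2\right) \left(-21\right) \left(6 - 4\right) L{\left(-3,5 \right)} = \left(-2\right) \left(-21\right) \left(6 - 4\right) \left(- \frac{44}{9}\right) = 42 \cdot 2 \left(- \frac{44}{9}\right) = 42 \left(- \frac{88}{9}\right) = - \frac{1232}{3}$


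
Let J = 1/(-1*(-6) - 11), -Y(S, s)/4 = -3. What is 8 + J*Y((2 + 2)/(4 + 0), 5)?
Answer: 28/5 ≈ 5.6000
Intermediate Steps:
Y(S, s) = 12 (Y(S, s) = -4*(-3) = 12)
J = -1/5 (J = 1/(6 - 11) = 1/(-5) = -1/5 ≈ -0.20000)
8 + J*Y((2 + 2)/(4 + 0), 5) = 8 - 1/5*12 = 8 - 12/5 = 28/5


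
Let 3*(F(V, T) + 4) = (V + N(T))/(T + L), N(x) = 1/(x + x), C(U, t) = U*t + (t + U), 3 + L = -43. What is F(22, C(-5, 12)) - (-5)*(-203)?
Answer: -3564721/3498 ≈ -1019.1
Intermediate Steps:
L = -46 (L = -3 - 43 = -46)
C(U, t) = U + t + U*t (C(U, t) = U*t + (U + t) = U + t + U*t)
N(x) = 1/(2*x)
F(V, T) = -4 + (V + 1/(2*T))/(3*(-46 + T)) (F(V, T) = -4 + ((V + 1/(2*T))/(T - 46))/3 = -4 + ((V + 1/(2*T))/(-46 + T))/3 = -4 + (V + 1/(2*T))/(3*(-46 + T)))
F(22, C(-5, 12)) - (-5)*(-203) = (1 + 2*(-5 + 12 - 5*12)*(552 + 22 - 12*(-5 + 12 - 5*12)))/(6*(-5 + 12 - 5*12)*(-46 + (-5 + 12 - 5*12))) - (-5)*(-203) = (1 + 2*(-5 + 12 - 60)*(552 + 22 - 12*(-5 + 12 - 60)))/(6*(-5 + 12 - 60)*(-46 + (-5 + 12 - 60))) - 1*1015 = (⅙)*(1 + 2*(-53)*(552 + 22 - 12*(-53)))/(-53*(-46 - 53)) - 1015 = (⅙)*(-1/53)*(1 + 2*(-53)*(552 + 22 + 636))/(-99) - 1015 = (⅙)*(-1/53)*(-1/99)*(1 + 2*(-53)*1210) - 1015 = (⅙)*(-1/53)*(-1/99)*(1 - 128260) - 1015 = (⅙)*(-1/53)*(-1/99)*(-128259) - 1015 = -14251/3498 - 1015 = -3564721/3498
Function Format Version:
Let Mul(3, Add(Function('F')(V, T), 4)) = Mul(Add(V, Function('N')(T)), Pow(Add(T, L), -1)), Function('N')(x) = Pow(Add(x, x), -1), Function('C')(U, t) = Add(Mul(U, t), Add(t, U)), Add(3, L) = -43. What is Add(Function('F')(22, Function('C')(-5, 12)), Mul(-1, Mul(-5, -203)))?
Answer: Rational(-3564721, 3498) ≈ -1019.1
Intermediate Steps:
L = -46 (L = Add(-3, -43) = -46)
Function('C')(U, t) = Add(U, t, Mul(U, t)) (Function('C')(U, t) = Add(Mul(U, t), Add(U, t)) = Add(U, t, Mul(U, t)))
Function('N')(x) = Mul(Rational(1, 2), Pow(x, -1)) (Function('N')(x) = Pow(Mul(2, x), -1) = Mul(Rational(1, 2), Pow(x, -1)))
Function('F')(V, T) = Add(-4, Mul(Rational(1, 3), Pow(Add(-46, T), -1), Add(V, Mul(Rational(1, 2), Pow(T, -1))))) (Function('F')(V, T) = Add(-4, Mul(Rational(1, 3), Mul(Add(V, Mul(Rational(1, 2), Pow(T, -1))), Pow(Add(T, -46), -1)))) = Add(-4, Mul(Rational(1, 3), Mul(Add(V, Mul(Rational(1, 2), Pow(T, -1))), Pow(Add(-46, T), -1)))) = Add(-4, Mul(Rational(1, 3), Mul(Pow(Add(-46, T), -1), Add(V, Mul(Rational(1, 2), Pow(T, -1)))))) = Add(-4, Mul(Rational(1, 3), Pow(Add(-46, T), -1), Add(V, Mul(Rational(1, 2), Pow(T, -1))))))
Add(Function('F')(22, Function('C')(-5, 12)), Mul(-1, Mul(-5, -203))) = Add(Mul(Rational(1, 6), Pow(Add(-5, 12, Mul(-5, 12)), -1), Pow(Add(-46, Add(-5, 12, Mul(-5, 12))), -1), Add(1, Mul(2, Add(-5, 12, Mul(-5, 12)), Add(552, 22, Mul(-12, Add(-5, 12, Mul(-5, 12))))))), Mul(-1, Mul(-5, -203))) = Add(Mul(Rational(1, 6), Pow(Add(-5, 12, -60), -1), Pow(Add(-46, Add(-5, 12, -60)), -1), Add(1, Mul(2, Add(-5, 12, -60), Add(552, 22, Mul(-12, Add(-5, 12, -60)))))), Mul(-1, 1015)) = Add(Mul(Rational(1, 6), Pow(-53, -1), Pow(Add(-46, -53), -1), Add(1, Mul(2, -53, Add(552, 22, Mul(-12, -53))))), -1015) = Add(Mul(Rational(1, 6), Rational(-1, 53), Pow(-99, -1), Add(1, Mul(2, -53, Add(552, 22, 636)))), -1015) = Add(Mul(Rational(1, 6), Rational(-1, 53), Rational(-1, 99), Add(1, Mul(2, -53, 1210))), -1015) = Add(Mul(Rational(1, 6), Rational(-1, 53), Rational(-1, 99), Add(1, -128260)), -1015) = Add(Mul(Rational(1, 6), Rational(-1, 53), Rational(-1, 99), -128259), -1015) = Add(Rational(-14251, 3498), -1015) = Rational(-3564721, 3498)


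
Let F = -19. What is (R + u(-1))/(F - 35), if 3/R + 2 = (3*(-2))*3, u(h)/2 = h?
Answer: 43/1080 ≈ 0.039815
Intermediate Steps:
u(h) = 2*h
R = -3/20 (R = 3/(-2 + (3*(-2))*3) = 3/(-2 - 6*3) = 3/(-2 - 18) = 3/(-20) = 3*(-1/20) = -3/20 ≈ -0.15000)
(R + u(-1))/(F - 35) = (-3/20 + 2*(-1))/(-19 - 35) = (-3/20 - 2)/(-54) = -1/54*(-43/20) = 43/1080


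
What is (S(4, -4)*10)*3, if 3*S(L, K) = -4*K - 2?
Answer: 140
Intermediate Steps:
S(L, K) = -⅔ - 4*K/3 (S(L, K) = (-4*K - 2)/3 = (-2 - 4*K)/3 = -⅔ - 4*K/3)
(S(4, -4)*10)*3 = ((-⅔ - 4/3*(-4))*10)*3 = ((-⅔ + 16/3)*10)*3 = ((14/3)*10)*3 = (140/3)*3 = 140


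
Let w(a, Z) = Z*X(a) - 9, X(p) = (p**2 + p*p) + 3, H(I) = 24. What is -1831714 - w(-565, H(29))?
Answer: -17154577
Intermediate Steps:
X(p) = 3 + 2*p**2 (X(p) = (p**2 + p**2) + 3 = 2*p**2 + 3 = 3 + 2*p**2)
w(a, Z) = -9 + Z*(3 + 2*a**2) (w(a, Z) = Z*(3 + 2*a**2) - 9 = -9 + Z*(3 + 2*a**2))
-1831714 - w(-565, H(29)) = -1831714 - (-9 + 24*(3 + 2*(-565)**2)) = -1831714 - (-9 + 24*(3 + 2*319225)) = -1831714 - (-9 + 24*(3 + 638450)) = -1831714 - (-9 + 24*638453) = -1831714 - (-9 + 15322872) = -1831714 - 1*15322863 = -1831714 - 15322863 = -17154577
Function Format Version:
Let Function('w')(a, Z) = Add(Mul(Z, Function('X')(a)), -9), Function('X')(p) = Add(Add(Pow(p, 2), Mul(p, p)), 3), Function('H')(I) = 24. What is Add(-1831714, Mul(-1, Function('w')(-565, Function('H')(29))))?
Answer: -17154577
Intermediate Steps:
Function('X')(p) = Add(3, Mul(2, Pow(p, 2))) (Function('X')(p) = Add(Add(Pow(p, 2), Pow(p, 2)), 3) = Add(Mul(2, Pow(p, 2)), 3) = Add(3, Mul(2, Pow(p, 2))))
Function('w')(a, Z) = Add(-9, Mul(Z, Add(3, Mul(2, Pow(a, 2))))) (Function('w')(a, Z) = Add(Mul(Z, Add(3, Mul(2, Pow(a, 2)))), -9) = Add(-9, Mul(Z, Add(3, Mul(2, Pow(a, 2))))))
Add(-1831714, Mul(-1, Function('w')(-565, Function('H')(29)))) = Add(-1831714, Mul(-1, Add(-9, Mul(24, Add(3, Mul(2, Pow(-565, 2))))))) = Add(-1831714, Mul(-1, Add(-9, Mul(24, Add(3, Mul(2, 319225)))))) = Add(-1831714, Mul(-1, Add(-9, Mul(24, Add(3, 638450))))) = Add(-1831714, Mul(-1, Add(-9, Mul(24, 638453)))) = Add(-1831714, Mul(-1, Add(-9, 15322872))) = Add(-1831714, Mul(-1, 15322863)) = Add(-1831714, -15322863) = -17154577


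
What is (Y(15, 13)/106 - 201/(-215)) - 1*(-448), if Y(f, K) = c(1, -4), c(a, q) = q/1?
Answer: 5115183/11395 ≈ 448.90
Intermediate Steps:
c(a, q) = q (c(a, q) = q*1 = q)
Y(f, K) = -4
(Y(15, 13)/106 - 201/(-215)) - 1*(-448) = (-4/106 - 201/(-215)) - 1*(-448) = (-4*1/106 - 201*(-1/215)) + 448 = (-2/53 + 201/215) + 448 = 10223/11395 + 448 = 5115183/11395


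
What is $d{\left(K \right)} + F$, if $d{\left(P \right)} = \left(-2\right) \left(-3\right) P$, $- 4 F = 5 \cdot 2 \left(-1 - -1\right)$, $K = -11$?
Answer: $-66$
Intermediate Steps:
$F = 0$ ($F = - \frac{5 \cdot 2 \left(-1 - -1\right)}{4} = - \frac{10 \left(-1 + 1\right)}{4} = - \frac{10 \cdot 0}{4} = \left(- \frac{1}{4}\right) 0 = 0$)
$d{\left(P \right)} = 6 P$
$d{\left(K \right)} + F = 6 \left(-11\right) + 0 = -66 + 0 = -66$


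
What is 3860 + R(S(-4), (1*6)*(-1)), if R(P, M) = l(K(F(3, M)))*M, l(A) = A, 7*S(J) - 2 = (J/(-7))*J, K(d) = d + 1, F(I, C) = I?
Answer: 3836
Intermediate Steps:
K(d) = 1 + d
S(J) = 2/7 - J²/49 (S(J) = 2/7 + ((J/(-7))*J)/7 = 2/7 + ((J*(-⅐))*J)/7 = 2/7 + ((-J/7)*J)/7 = 2/7 + (-J²/7)/7 = 2/7 - J²/49)
R(P, M) = 4*M (R(P, M) = (1 + 3)*M = 4*M)
3860 + R(S(-4), (1*6)*(-1)) = 3860 + 4*((1*6)*(-1)) = 3860 + 4*(6*(-1)) = 3860 + 4*(-6) = 3860 - 24 = 3836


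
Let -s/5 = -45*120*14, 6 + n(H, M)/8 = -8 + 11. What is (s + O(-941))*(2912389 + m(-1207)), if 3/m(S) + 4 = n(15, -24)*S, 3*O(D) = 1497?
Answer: 31928069292686501/28964 ≈ 1.1023e+12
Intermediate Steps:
O(D) = 499 (O(D) = (⅓)*1497 = 499)
n(H, M) = -24 (n(H, M) = -48 + 8*(-8 + 11) = -48 + 8*3 = -48 + 24 = -24)
s = 378000 (s = -5*(-45*120)*14 = -(-27000)*14 = -5*(-75600) = 378000)
m(S) = 3/(-4 - 24*S)
(s + O(-941))*(2912389 + m(-1207)) = (378000 + 499)*(2912389 + 3/(4*(-1 - 6*(-1207)))) = 378499*(2912389 + 3/(4*(-1 + 7242))) = 378499*(2912389 + (¾)/7241) = 378499*(2912389 + (¾)*(1/7241)) = 378499*(2912389 + 3/28964) = 378499*(84354434999/28964) = 31928069292686501/28964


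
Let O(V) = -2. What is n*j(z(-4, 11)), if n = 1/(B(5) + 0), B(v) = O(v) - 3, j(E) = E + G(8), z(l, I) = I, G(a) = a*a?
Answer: -15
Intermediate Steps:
G(a) = a²
j(E) = 64 + E (j(E) = E + 8² = E + 64 = 64 + E)
B(v) = -5 (B(v) = -2 - 3 = -5)
n = -⅕ (n = 1/(-5 + 0) = 1/(-5) = -⅕ ≈ -0.20000)
n*j(z(-4, 11)) = -(64 + 11)/5 = -⅕*75 = -15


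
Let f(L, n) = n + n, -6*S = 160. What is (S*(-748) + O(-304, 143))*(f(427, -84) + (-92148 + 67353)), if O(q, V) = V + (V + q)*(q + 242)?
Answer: -750679015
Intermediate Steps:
S = -80/3 (S = -⅙*160 = -80/3 ≈ -26.667)
f(L, n) = 2*n
O(q, V) = V + (242 + q)*(V + q) (O(q, V) = V + (V + q)*(242 + q) = V + (242 + q)*(V + q))
(S*(-748) + O(-304, 143))*(f(427, -84) + (-92148 + 67353)) = (-80/3*(-748) + ((-304)² + 242*(-304) + 243*143 + 143*(-304)))*(2*(-84) + (-92148 + 67353)) = (59840/3 + (92416 - 73568 + 34749 - 43472))*(-168 - 24795) = (59840/3 + 10125)*(-24963) = (90215/3)*(-24963) = -750679015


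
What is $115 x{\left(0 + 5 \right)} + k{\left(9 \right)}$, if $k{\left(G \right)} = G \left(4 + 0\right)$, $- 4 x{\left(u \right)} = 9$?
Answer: $- \frac{891}{4} \approx -222.75$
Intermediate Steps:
$x{\left(u \right)} = - \frac{9}{4}$ ($x{\left(u \right)} = \left(- \frac{1}{4}\right) 9 = - \frac{9}{4}$)
$k{\left(G \right)} = 4 G$ ($k{\left(G \right)} = G 4 = 4 G$)
$115 x{\left(0 + 5 \right)} + k{\left(9 \right)} = 115 \left(- \frac{9}{4}\right) + 4 \cdot 9 = - \frac{1035}{4} + 36 = - \frac{891}{4}$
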